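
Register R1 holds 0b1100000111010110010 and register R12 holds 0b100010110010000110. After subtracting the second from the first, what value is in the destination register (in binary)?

0b111110001000101100

Subtract column by column in base 2:
  0-0 → 0
  1-1 → 0
  0-1 → 1 (borrow)
  0-0-1 → 1 (borrow)
  1-0-1 → 0
  1-0 → 1
  0-0 → 0
  1-1 → 0
  0-0 → 0
  1-0 → 1
  1-1 → 0
  1-1 → 0
  0-0 → 0
  0-1 → 1 (borrow)
  0-0-1 → 1 (borrow)
  0-0-1 → 1 (borrow)
  0-0-1 → 1 (borrow)
  1-1-1 → 1 (borrow)
  1-0-1 → 0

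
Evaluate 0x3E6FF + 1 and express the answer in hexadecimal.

0x3E700

The trailing 2 digits are F (max in base 16), so adding 1 cascades: they roll to 0 and the next digit up increments.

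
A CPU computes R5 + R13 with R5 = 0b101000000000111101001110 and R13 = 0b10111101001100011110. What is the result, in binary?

Add column by column in base 2, right to left:
  0+0 = 0
  1+1 = 0 carry 1
  1+1+1 = 1 carry 1
  1+1+1 = 1 carry 1
  0+1+1 = 0 carry 1
  0+0+1 = 1
  1+0 = 1
  0+0 = 0
  1+1 = 0 carry 1
  1+1+1 = 1 carry 1
  1+0+1 = 0 carry 1
  1+0+1 = 0 carry 1
  0+1+1 = 0 carry 1
  0+0+1 = 1
  0+1 = 1
  0+1 = 1
  0+1 = 1
  0+1 = 1
  0+0 = 0
  0+1 = 1
  0+0 = 0
  1+0 = 1
  0+0 = 0
  1+0 = 1

0b101010111110001001101100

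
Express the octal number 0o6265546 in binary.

0b110010110101101100110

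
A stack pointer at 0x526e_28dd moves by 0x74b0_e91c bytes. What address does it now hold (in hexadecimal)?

0xc71f11f9

Add column by column in base 16, right to left:
  d+c = 9 carry 1
  d+1+1 = f
  8+9 = 1 carry 1
  2+e+1 = 1 carry 1
  e+0+1 = f
  6+b = 1 carry 1
  2+4+1 = 7
  5+7 = c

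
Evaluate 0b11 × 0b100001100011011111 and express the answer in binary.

0b1100100101010011101

Multiply each base-2 digit by 3, carrying:
  1×3 = 3 → write 1 carry 1
  1×3+1 = 4 → write 0 carry 2
  1×3+2 = 5 → write 1 carry 2
  1×3+2 = 5 → write 1 carry 2
  1×3+2 = 5 → write 1 carry 2
  0×3+2 = 2 → write 0 carry 1
  1×3+1 = 4 → write 0 carry 2
  1×3+2 = 5 → write 1 carry 2
  0×3+2 = 2 → write 0 carry 1
  0×3+1 = 1 → write 1
  0×3 = 0 → write 0
  1×3 = 3 → write 1 carry 1
  1×3+1 = 4 → write 0 carry 2
  0×3+2 = 2 → write 0 carry 1
  0×3+1 = 1 → write 1
  0×3 = 0 → write 0
  0×3 = 0 → write 0
  1×3 = 3 → write 1 carry 1
  remaining carry: 1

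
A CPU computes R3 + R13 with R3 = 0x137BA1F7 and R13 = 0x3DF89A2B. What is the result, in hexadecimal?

0x51743C22

Add column by column in base 16, right to left:
  7+B = 2 carry 1
  F+2+1 = 2 carry 1
  1+A+1 = C
  A+9 = 3 carry 1
  B+8+1 = 4 carry 1
  7+F+1 = 7 carry 1
  3+D+1 = 1 carry 1
  1+3+1 = 5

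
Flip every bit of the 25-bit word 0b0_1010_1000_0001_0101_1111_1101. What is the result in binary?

Invert each bit: 0101010000001010111111101 → 1010101111110101000000010.

0b1010101111110101000000010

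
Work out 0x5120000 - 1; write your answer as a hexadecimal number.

The trailing 4 digits are 0, so subtracting 1 borrows through: they become F and the next digit up decrements.

0x511FFFF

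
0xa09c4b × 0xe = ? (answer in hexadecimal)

0x8c88c1a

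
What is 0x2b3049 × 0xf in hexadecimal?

Multiply each base-16 digit by 15, carrying:
  9×15 = 135 → write 7 carry 8
  4×15+8 = 68 → write 4 carry 4
  0×15+4 = 4 → write 4
  3×15 = 45 → write d carry 2
  b×15+2 = 167 → write 7 carry 10
  2×15+10 = 40 → write 8 carry 2
  remaining carry: 2

0x287d447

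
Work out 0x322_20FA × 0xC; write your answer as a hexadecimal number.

Multiply each base-16 digit by 12, carrying:
  A×12 = 120 → write 8 carry 7
  F×12+7 = 187 → write B carry 11
  0×12+11 = 11 → write B
  2×12 = 24 → write 8 carry 1
  2×12+1 = 25 → write 9 carry 1
  2×12+1 = 25 → write 9 carry 1
  3×12+1 = 37 → write 5 carry 2
  remaining carry: 2

0x25998BB8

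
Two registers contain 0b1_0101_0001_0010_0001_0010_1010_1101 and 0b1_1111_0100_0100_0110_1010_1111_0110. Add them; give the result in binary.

0b110100010101100111110110100011

Add column by column in base 2, right to left:
  1+0 = 1
  0+1 = 1
  1+1 = 0 carry 1
  1+0+1 = 0 carry 1
  0+1+1 = 0 carry 1
  1+1+1 = 1 carry 1
  0+1+1 = 0 carry 1
  1+1+1 = 1 carry 1
  0+0+1 = 1
  1+1 = 0 carry 1
  0+0+1 = 1
  0+1 = 1
  1+0 = 1
  0+1 = 1
  0+1 = 1
  0+0 = 0
  0+0 = 0
  1+0 = 1
  0+1 = 1
  0+0 = 0
  1+0 = 1
  0+0 = 0
  0+1 = 1
  0+0 = 0
  1+1 = 0 carry 1
  0+1+1 = 0 carry 1
  1+1+1 = 1 carry 1
  0+1+1 = 0 carry 1
  1+1+1 = 1 carry 1
  final carry 1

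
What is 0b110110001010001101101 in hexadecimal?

0x1b146d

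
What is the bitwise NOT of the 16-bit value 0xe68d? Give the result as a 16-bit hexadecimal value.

0x1972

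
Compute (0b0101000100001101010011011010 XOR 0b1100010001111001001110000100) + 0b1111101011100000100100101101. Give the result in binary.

First 0b0101000100001101010011011010 XOR 0b1100010001111001001110000100 = 0b1001010101110100011101011110.
Add column by column in base 2, right to left:
  0+1 = 1
  1+0 = 1
  1+1 = 0 carry 1
  1+1+1 = 1 carry 1
  1+0+1 = 0 carry 1
  0+1+1 = 0 carry 1
  1+0+1 = 0 carry 1
  0+0+1 = 1
  1+1 = 0 carry 1
  1+0+1 = 0 carry 1
  1+0+1 = 0 carry 1
  0+1+1 = 0 carry 1
  0+0+1 = 1
  0+0 = 0
  1+0 = 1
  0+0 = 0
  1+0 = 1
  1+1 = 0 carry 1
  1+1+1 = 1 carry 1
  0+1+1 = 0 carry 1
  1+0+1 = 0 carry 1
  0+1+1 = 0 carry 1
  1+0+1 = 0 carry 1
  0+1+1 = 0 carry 1
  1+1+1 = 1 carry 1
  0+1+1 = 0 carry 1
  0+1+1 = 0 carry 1
  1+1+1 = 1 carry 1
  final carry 1

0b11001000001010101000010001011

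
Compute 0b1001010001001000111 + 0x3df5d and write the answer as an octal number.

0o2100644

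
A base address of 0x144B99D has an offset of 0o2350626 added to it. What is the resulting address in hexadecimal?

0x14E8B33

0o2350626 = 0x9D196 in hexadecimal.
Add column by column in base 16, right to left:
  D+6 = 3 carry 1
  9+9+1 = 3 carry 1
  9+1+1 = B
  B+D = 8 carry 1
  4+9+1 = E
  4+0 = 4
  1+0 = 1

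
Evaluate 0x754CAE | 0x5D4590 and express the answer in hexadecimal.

OR each hex digit independently (no carries):
  7|5=7, 5|D=D, 4|4=4, C|5=D, A|9=B, E|0=E

0x7D4DBE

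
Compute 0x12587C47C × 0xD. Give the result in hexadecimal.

0xEE7E4FA4C

Multiply each base-16 digit by 13, carrying:
  C×13 = 156 → write C carry 9
  7×13+9 = 100 → write 4 carry 6
  4×13+6 = 58 → write A carry 3
  C×13+3 = 159 → write F carry 9
  7×13+9 = 100 → write 4 carry 6
  8×13+6 = 110 → write E carry 6
  5×13+6 = 71 → write 7 carry 4
  2×13+4 = 30 → write E carry 1
  1×13+1 = 14 → write E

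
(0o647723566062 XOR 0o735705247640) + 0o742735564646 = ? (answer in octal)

0o1134764506470

First 0o647723566062 XOR 0o735705247640 = 0o172026721622.
Add column by column in base 8, right to left:
  2+6 = 0 carry 1
  2+4+1 = 7
  6+6 = 4 carry 1
  1+4+1 = 6
  2+6 = 0 carry 1
  7+5+1 = 5 carry 1
  6+5+1 = 4 carry 1
  2+3+1 = 6
  0+7 = 7
  2+2 = 4
  7+4 = 3 carry 1
  1+7+1 = 1 carry 1
  final carry 1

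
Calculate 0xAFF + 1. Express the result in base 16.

0xB00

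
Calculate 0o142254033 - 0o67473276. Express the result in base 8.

Subtract column by column in base 8:
  3-6 → 5 (borrow)
  3-7-1 → 3 (borrow)
  0-2-1 → 5 (borrow)
  4-3-1 → 0
  5-7 → 6 (borrow)
  2-4-1 → 5 (borrow)
  2-7-1 → 2 (borrow)
  4-6-1 → 5 (borrow)
  1-0-1 → 0

0o52560535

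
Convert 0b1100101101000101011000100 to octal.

0o145505304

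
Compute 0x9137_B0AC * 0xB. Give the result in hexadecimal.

Multiply each base-16 digit by 11, carrying:
  C×11 = 132 → write 4 carry 8
  A×11+8 = 118 → write 6 carry 7
  0×11+7 = 7 → write 7
  B×11 = 121 → write 9 carry 7
  7×11+7 = 84 → write 4 carry 5
  3×11+5 = 38 → write 6 carry 2
  1×11+2 = 13 → write D
  9×11 = 99 → write 3 carry 6
  remaining carry: 6

0x63D649764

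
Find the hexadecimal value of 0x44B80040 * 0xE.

0x3C2100380

Multiply each base-16 digit by 14, carrying:
  0×14 = 0 → write 0
  4×14 = 56 → write 8 carry 3
  0×14+3 = 3 → write 3
  0×14 = 0 → write 0
  8×14 = 112 → write 0 carry 7
  B×14+7 = 161 → write 1 carry 10
  4×14+10 = 66 → write 2 carry 4
  4×14+4 = 60 → write C carry 3
  remaining carry: 3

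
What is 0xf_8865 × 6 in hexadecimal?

Multiply each base-16 digit by 6, carrying:
  5×6 = 30 → write e carry 1
  6×6+1 = 37 → write 5 carry 2
  8×6+2 = 50 → write 2 carry 3
  8×6+3 = 51 → write 3 carry 3
  f×6+3 = 93 → write d carry 5
  remaining carry: 5

0x5d325e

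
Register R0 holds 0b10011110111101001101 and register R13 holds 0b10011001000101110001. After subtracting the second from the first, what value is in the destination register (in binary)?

Subtract column by column in base 2:
  1-1 → 0
  0-0 → 0
  1-0 → 1
  1-0 → 1
  0-1 → 1 (borrow)
  0-1-1 → 0 (borrow)
  1-1-1 → 1 (borrow)
  0-0-1 → 1 (borrow)
  1-1-1 → 1 (borrow)
  1-0-1 → 0
  1-0 → 1
  1-0 → 1
  0-1 → 1 (borrow)
  1-0-1 → 0
  1-0 → 1
  1-1 → 0
  1-1 → 0
  0-0 → 0
  0-0 → 0
  1-1 → 0

0b101110111011100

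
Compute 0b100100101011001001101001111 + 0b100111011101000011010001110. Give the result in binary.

Add column by column in base 2, right to left:
  1+0 = 1
  1+1 = 0 carry 1
  1+1+1 = 1 carry 1
  1+1+1 = 1 carry 1
  0+0+1 = 1
  0+0 = 0
  1+0 = 1
  0+1 = 1
  1+0 = 1
  1+1 = 0 carry 1
  0+1+1 = 0 carry 1
  0+0+1 = 1
  1+0 = 1
  0+0 = 0
  0+0 = 0
  1+1 = 0 carry 1
  1+0+1 = 0 carry 1
  0+1+1 = 0 carry 1
  1+1+1 = 1 carry 1
  0+1+1 = 0 carry 1
  1+0+1 = 0 carry 1
  0+1+1 = 0 carry 1
  0+1+1 = 0 carry 1
  1+1+1 = 1 carry 1
  0+0+1 = 1
  0+0 = 0
  1+1 = 0 carry 1
  final carry 1

0b1001100001000001100111011101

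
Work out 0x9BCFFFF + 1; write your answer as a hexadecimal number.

0x9BD0000

The trailing 4 digits are F (max in base 16), so adding 1 cascades: they roll to 0 and the next digit up increments.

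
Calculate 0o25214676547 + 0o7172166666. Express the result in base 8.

0o34407065435

Add column by column in base 8, right to left:
  7+6 = 5 carry 1
  4+6+1 = 3 carry 1
  5+6+1 = 4 carry 1
  6+6+1 = 5 carry 1
  7+6+1 = 6 carry 1
  6+1+1 = 0 carry 1
  4+2+1 = 7
  1+7 = 0 carry 1
  2+1+1 = 4
  5+7 = 4 carry 1
  2+0+1 = 3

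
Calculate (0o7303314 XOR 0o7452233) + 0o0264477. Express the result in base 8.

First 0o7303314 XOR 0o7452233 = 0o0751127.
Add column by column in base 8, right to left:
  7+7 = 6 carry 1
  2+7+1 = 2 carry 1
  1+4+1 = 6
  1+4 = 5
  5+6 = 3 carry 1
  7+2+1 = 2 carry 1
  final carry 1

0o1235626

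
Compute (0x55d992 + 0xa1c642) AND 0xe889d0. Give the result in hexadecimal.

Add column by column in base 16, right to left:
  2+2 = 4
  9+4 = d
  9+6 = f
  d+c = 9 carry 1
  5+1+1 = 7
  5+a = f
Sum = 0xf79fd4; now AND with 0xe889d0:
  f&e=e, 7&8=0, 9&8=8, f&9=9, d&d=d, 4&0=0

0xe089d0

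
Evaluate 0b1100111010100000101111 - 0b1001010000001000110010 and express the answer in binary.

0b11101010010111111101

Subtract column by column in base 2:
  1-0 → 1
  1-1 → 0
  1-0 → 1
  1-0 → 1
  0-1 → 1 (borrow)
  1-1-1 → 1 (borrow)
  0-0-1 → 1 (borrow)
  0-0-1 → 1 (borrow)
  0-0-1 → 1 (borrow)
  0-1-1 → 0 (borrow)
  0-0-1 → 1 (borrow)
  1-0-1 → 0
  0-0 → 0
  1-0 → 1
  0-0 → 0
  1-0 → 1
  1-1 → 0
  1-0 → 1
  0-1 → 1 (borrow)
  0-0-1 → 1 (borrow)
  1-0-1 → 0
  1-1 → 0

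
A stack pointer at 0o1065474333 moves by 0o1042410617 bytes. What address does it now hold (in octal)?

0o2130105152

Add column by column in base 8, right to left:
  3+7 = 2 carry 1
  3+1+1 = 5
  3+6 = 1 carry 1
  4+0+1 = 5
  7+1 = 0 carry 1
  4+4+1 = 1 carry 1
  5+2+1 = 0 carry 1
  6+4+1 = 3 carry 1
  0+0+1 = 1
  1+1 = 2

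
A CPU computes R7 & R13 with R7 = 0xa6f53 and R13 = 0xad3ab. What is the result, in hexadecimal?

AND each hex digit independently (no carries):
  a&a=a, 6&d=4, f&3=3, 5&a=0, 3&b=3

0xa4303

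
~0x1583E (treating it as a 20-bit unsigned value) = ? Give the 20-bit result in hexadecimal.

Each hex digit d becomes F−d:
  1→E, 5→A, 8→7, 3→C, E→1

0xEA7C1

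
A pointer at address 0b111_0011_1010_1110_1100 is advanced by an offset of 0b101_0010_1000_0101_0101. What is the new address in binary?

0b11000110001101000001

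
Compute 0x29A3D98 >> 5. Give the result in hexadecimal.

0x14D1EC

5 bits is not a whole number of base-16 digits; in binary: 10100110100011110110011000 >> 5 = 101001101000111101100.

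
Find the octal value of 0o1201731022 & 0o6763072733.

0o0201030022

AND each oct digit independently (no carries):
  1&6=0, 2&7=2, 0&6=0, 1&3=1, 7&0=0, 3&7=3, 1&2=0, 0&7=0, 2&3=2, 2&3=2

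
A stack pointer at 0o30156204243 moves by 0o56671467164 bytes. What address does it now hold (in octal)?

0o107047673427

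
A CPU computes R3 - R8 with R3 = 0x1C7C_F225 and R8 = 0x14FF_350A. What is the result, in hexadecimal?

0x77DBD1B

Subtract column by column in base 16:
  5-A → B (borrow)
  2-0-1 → 1
  2-5 → D (borrow)
  F-3-1 → B
  C-F → D (borrow)
  7-F-1 → 7 (borrow)
  C-4-1 → 7
  1-1 → 0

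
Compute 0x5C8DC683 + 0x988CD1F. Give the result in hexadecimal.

Add column by column in base 16, right to left:
  3+F = 2 carry 1
  8+1+1 = A
  6+D = 3 carry 1
  C+C+1 = 9 carry 1
  D+8+1 = 6 carry 1
  8+8+1 = 1 carry 1
  C+9+1 = 6 carry 1
  5+0+1 = 6

0x661693A2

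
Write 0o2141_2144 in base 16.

0x461464

Each octal digit is 3 bits: 2=010 1=001 4=100 1=001 2=010 1=001 4=100 4=100.
Group the bits into nibbles: 0100 0110 0001 0100 0110 0100 → 461464.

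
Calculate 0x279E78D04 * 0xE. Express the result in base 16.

0x22AAA9B638

Multiply each base-16 digit by 14, carrying:
  4×14 = 56 → write 8 carry 3
  0×14+3 = 3 → write 3
  D×14 = 182 → write 6 carry 11
  8×14+11 = 123 → write B carry 7
  7×14+7 = 105 → write 9 carry 6
  E×14+6 = 202 → write A carry 12
  9×14+12 = 138 → write A carry 8
  7×14+8 = 106 → write A carry 6
  2×14+6 = 34 → write 2 carry 2
  remaining carry: 2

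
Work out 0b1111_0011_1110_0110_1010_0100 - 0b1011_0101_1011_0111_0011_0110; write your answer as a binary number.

Subtract column by column in base 2:
  0-0 → 0
  0-1 → 1 (borrow)
  1-1-1 → 1 (borrow)
  0-0-1 → 1 (borrow)
  0-1-1 → 0 (borrow)
  1-1-1 → 1 (borrow)
  0-0-1 → 1 (borrow)
  1-0-1 → 0
  0-1 → 1 (borrow)
  1-1-1 → 1 (borrow)
  1-1-1 → 1 (borrow)
  0-0-1 → 1 (borrow)
  0-1-1 → 0 (borrow)
  1-1-1 → 1 (borrow)
  1-0-1 → 0
  1-1 → 0
  1-1 → 0
  1-0 → 1
  0-1 → 1 (borrow)
  0-0-1 → 1 (borrow)
  1-1-1 → 1 (borrow)
  1-1-1 → 1 (borrow)
  1-0-1 → 0
  1-1 → 0

0b1111100010111101101110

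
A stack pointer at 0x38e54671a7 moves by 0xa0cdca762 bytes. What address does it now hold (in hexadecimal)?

Add column by column in base 16, right to left:
  7+2 = 9
  a+6 = 0 carry 1
  1+7+1 = 9
  7+a = 1 carry 1
  6+c+1 = 3 carry 1
  4+d+1 = 2 carry 1
  5+c+1 = 2 carry 1
  e+0+1 = f
  8+a = 2 carry 1
  3+0+1 = 4

0x42f2231909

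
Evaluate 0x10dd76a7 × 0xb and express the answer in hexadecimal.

Multiply each base-16 digit by 11, carrying:
  7×11 = 77 → write d carry 4
  a×11+4 = 114 → write 2 carry 7
  6×11+7 = 73 → write 9 carry 4
  7×11+4 = 81 → write 1 carry 5
  d×11+5 = 148 → write 4 carry 9
  d×11+9 = 152 → write 8 carry 9
  0×11+9 = 9 → write 9
  1×11 = 11 → write b

0xb984192d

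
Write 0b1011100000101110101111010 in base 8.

Group the bits in threes: 001 011 100 000 101 110 101 111 010 → 134056572.

0o134056572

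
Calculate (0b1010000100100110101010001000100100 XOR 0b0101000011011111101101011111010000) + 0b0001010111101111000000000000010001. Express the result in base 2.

0b10000011111101000000111011000000101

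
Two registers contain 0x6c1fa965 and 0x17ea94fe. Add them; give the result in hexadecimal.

Add column by column in base 16, right to left:
  5+e = 3 carry 1
  6+f+1 = 6 carry 1
  9+4+1 = e
  a+9 = 3 carry 1
  f+a+1 = a carry 1
  1+e+1 = 0 carry 1
  c+7+1 = 4 carry 1
  6+1+1 = 8

0x840a3e63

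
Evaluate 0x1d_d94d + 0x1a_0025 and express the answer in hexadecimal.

0x37d972

Add column by column in base 16, right to left:
  d+5 = 2 carry 1
  4+2+1 = 7
  9+0 = 9
  d+0 = d
  d+a = 7 carry 1
  1+1+1 = 3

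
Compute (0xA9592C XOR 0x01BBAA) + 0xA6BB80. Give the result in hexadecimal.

First 0xA9592C XOR 0x01BBAA = 0xA8E286.
Add column by column in base 16, right to left:
  6+0 = 6
  8+8 = 0 carry 1
  2+B+1 = E
  E+B = 9 carry 1
  8+6+1 = F
  A+A = 4 carry 1
  final carry 1

0x14F9E06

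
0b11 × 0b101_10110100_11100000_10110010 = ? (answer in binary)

0b10001000111101010001000010110

Multiply each base-2 digit by 3, carrying:
  0×3 = 0 → write 0
  1×3 = 3 → write 1 carry 1
  0×3+1 = 1 → write 1
  0×3 = 0 → write 0
  1×3 = 3 → write 1 carry 1
  1×3+1 = 4 → write 0 carry 2
  0×3+2 = 2 → write 0 carry 1
  1×3+1 = 4 → write 0 carry 2
  0×3+2 = 2 → write 0 carry 1
  0×3+1 = 1 → write 1
  0×3 = 0 → write 0
  0×3 = 0 → write 0
  0×3 = 0 → write 0
  1×3 = 3 → write 1 carry 1
  1×3+1 = 4 → write 0 carry 2
  1×3+2 = 5 → write 1 carry 2
  0×3+2 = 2 → write 0 carry 1
  0×3+1 = 1 → write 1
  1×3 = 3 → write 1 carry 1
  0×3+1 = 1 → write 1
  1×3 = 3 → write 1 carry 1
  1×3+1 = 4 → write 0 carry 2
  0×3+2 = 2 → write 0 carry 1
  1×3+1 = 4 → write 0 carry 2
  1×3+2 = 5 → write 1 carry 2
  0×3+2 = 2 → write 0 carry 1
  1×3+1 = 4 → write 0 carry 2
  remaining carry: 10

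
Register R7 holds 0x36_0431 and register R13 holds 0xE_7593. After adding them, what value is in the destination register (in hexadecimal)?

Add column by column in base 16, right to left:
  1+3 = 4
  3+9 = C
  4+5 = 9
  0+7 = 7
  6+E = 4 carry 1
  3+0+1 = 4

0x4479C4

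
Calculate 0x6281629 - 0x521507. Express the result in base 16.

Subtract column by column in base 16:
  9-7 → 2
  2-0 → 2
  6-5 → 1
  1-1 → 0
  8-2 → 6
  2-5 → D (borrow)
  6-0-1 → 5

0x5D60122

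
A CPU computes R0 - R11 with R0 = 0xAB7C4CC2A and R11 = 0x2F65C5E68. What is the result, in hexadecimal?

0x7C1686DC2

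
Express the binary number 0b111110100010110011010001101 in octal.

0o764263215

Group the bits in threes: 111 110 100 010 110 011 010 001 101 → 764263215.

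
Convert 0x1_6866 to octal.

Expand each hex digit to 4 bits: 1=0001 6=0110 8=1000 6=0110 6=0110.
Group the bits in threes: 010 110 100 001 100 110 → 264146.

0o264146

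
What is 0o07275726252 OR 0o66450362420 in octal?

OR each oct digit independently (no carries):
  0|6=6, 7|6=7, 2|4=6, 7|5=7, 5|0=5, 7|3=7, 2|6=6, 6|2=6, 2|4=6, 5|2=7, 2|0=2

0o67675766672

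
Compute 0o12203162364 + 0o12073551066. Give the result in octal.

0o24276733452

Add column by column in base 8, right to left:
  4+6 = 2 carry 1
  6+6+1 = 5 carry 1
  3+0+1 = 4
  2+1 = 3
  6+5 = 3 carry 1
  1+5+1 = 7
  3+3 = 6
  0+7 = 7
  2+0 = 2
  2+2 = 4
  1+1 = 2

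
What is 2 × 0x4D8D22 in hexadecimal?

0x9B1A44

Multiply each base-16 digit by 2, carrying:
  2×2 = 4 → write 4
  2×2 = 4 → write 4
  D×2 = 26 → write A carry 1
  8×2+1 = 17 → write 1 carry 1
  D×2+1 = 27 → write B carry 1
  4×2+1 = 9 → write 9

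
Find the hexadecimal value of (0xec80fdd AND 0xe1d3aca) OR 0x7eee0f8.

0xfeeeaf8

0xec80fdd AND 0xe1d3aca = 0xe080ac8.
Then OR with 0x7eee0f8.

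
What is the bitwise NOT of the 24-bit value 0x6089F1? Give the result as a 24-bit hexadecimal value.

0x9F760E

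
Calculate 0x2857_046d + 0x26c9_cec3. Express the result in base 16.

Add column by column in base 16, right to left:
  d+3 = 0 carry 1
  6+c+1 = 3 carry 1
  4+e+1 = 3 carry 1
  0+c+1 = d
  7+9 = 0 carry 1
  5+c+1 = 2 carry 1
  8+6+1 = f
  2+2 = 4

0x4f20d330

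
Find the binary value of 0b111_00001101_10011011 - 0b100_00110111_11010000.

0b101101010111001011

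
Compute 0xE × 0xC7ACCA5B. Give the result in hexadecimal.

0xAEB7310FA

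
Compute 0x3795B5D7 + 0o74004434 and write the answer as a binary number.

0x3795B5D7 = 0b110111100101011011010111010111 in binary.
0o74004434 = 0b111100000000100100011100 in binary.
Add column by column in base 2, right to left:
  1+0 = 1
  1+0 = 1
  1+1 = 0 carry 1
  0+1+1 = 0 carry 1
  1+1+1 = 1 carry 1
  0+0+1 = 1
  1+0 = 1
  1+0 = 1
  1+1 = 0 carry 1
  0+0+1 = 1
  1+0 = 1
  0+1 = 1
  1+0 = 1
  1+0 = 1
  0+0 = 0
  1+0 = 1
  1+0 = 1
  0+0 = 0
  1+0 = 1
  0+0 = 0
  1+1 = 0 carry 1
  0+1+1 = 0 carry 1
  0+1+1 = 0 carry 1
  1+1+1 = 1 carry 1
  1+0+1 = 0 carry 1
  1+0+1 = 0 carry 1
  1+0+1 = 0 carry 1
  0+0+1 = 1
  1+0 = 1
  1+0 = 1

0b111000100001011011111011110011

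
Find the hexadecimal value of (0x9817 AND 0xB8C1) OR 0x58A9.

0x9817 AND 0xB8C1 = 0x9801.
Then OR with 0x58A9.

0xD8A9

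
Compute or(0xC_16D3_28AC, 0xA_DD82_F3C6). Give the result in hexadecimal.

OR each hex digit independently (no carries):
  C|A=E, 1|D=D, 6|D=F, D|8=D, 3|2=3, 2|F=F, 8|3=B, A|C=E, C|6=E

0xEDFD3FBEE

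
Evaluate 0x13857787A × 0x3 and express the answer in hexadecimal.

Multiply each base-16 digit by 3, carrying:
  A×3 = 30 → write E carry 1
  7×3+1 = 22 → write 6 carry 1
  8×3+1 = 25 → write 9 carry 1
  7×3+1 = 22 → write 6 carry 1
  7×3+1 = 22 → write 6 carry 1
  5×3+1 = 16 → write 0 carry 1
  8×3+1 = 25 → write 9 carry 1
  3×3+1 = 10 → write A
  1×3 = 3 → write 3

0x3A906696E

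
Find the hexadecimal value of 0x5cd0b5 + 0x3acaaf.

0x979b64

Add column by column in base 16, right to left:
  5+f = 4 carry 1
  b+a+1 = 6 carry 1
  0+a+1 = b
  d+c = 9 carry 1
  c+a+1 = 7 carry 1
  5+3+1 = 9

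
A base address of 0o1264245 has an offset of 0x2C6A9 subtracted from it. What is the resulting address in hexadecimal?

0o1264245 = 0x568A5 in hexadecimal.
Subtract column by column in base 16:
  5-9 → C (borrow)
  A-A-1 → F (borrow)
  8-6-1 → 1
  6-C → A (borrow)
  5-2-1 → 2

0x2A1FC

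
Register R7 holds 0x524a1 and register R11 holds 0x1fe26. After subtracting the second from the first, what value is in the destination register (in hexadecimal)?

0x3267b

Subtract column by column in base 16:
  1-6 → b (borrow)
  a-2-1 → 7
  4-e → 6 (borrow)
  2-f-1 → 2 (borrow)
  5-1-1 → 3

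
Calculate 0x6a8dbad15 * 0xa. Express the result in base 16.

Multiply each base-16 digit by 10, carrying:
  5×10 = 50 → write 2 carry 3
  1×10+3 = 13 → write d
  d×10 = 130 → write 2 carry 8
  a×10+8 = 108 → write c carry 6
  b×10+6 = 116 → write 4 carry 7
  d×10+7 = 137 → write 9 carry 8
  8×10+8 = 88 → write 8 carry 5
  a×10+5 = 105 → write 9 carry 6
  6×10+6 = 66 → write 2 carry 4
  remaining carry: 4

0x429894c2d2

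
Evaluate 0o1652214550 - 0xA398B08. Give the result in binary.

0o1652214550 = 0b1110101010010001100101101000 in binary.
0xA398B08 = 0b1010001110011000101100001000 in binary.
Subtract column by column in base 2:
  0-0 → 0
  0-0 → 0
  0-0 → 0
  1-1 → 0
  0-0 → 0
  1-0 → 1
  1-0 → 1
  0-0 → 0
  1-1 → 0
  0-1 → 1 (borrow)
  0-0-1 → 1 (borrow)
  1-1-1 → 1 (borrow)
  1-0-1 → 0
  0-0 → 0
  0-0 → 0
  0-1 → 1 (borrow)
  1-1-1 → 1 (borrow)
  0-0-1 → 1 (borrow)
  0-0-1 → 1 (borrow)
  1-1-1 → 1 (borrow)
  0-1-1 → 0 (borrow)
  1-1-1 → 1 (borrow)
  0-0-1 → 1 (borrow)
  1-0-1 → 0
  0-0 → 0
  1-1 → 0
  1-0 → 1
  1-1 → 0

0b100011011111000111001100000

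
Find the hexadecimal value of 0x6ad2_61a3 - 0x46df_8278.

0x23f2df2b

Subtract column by column in base 16:
  3-8 → b (borrow)
  a-7-1 → 2
  1-2 → f (borrow)
  6-8-1 → d (borrow)
  2-f-1 → 2 (borrow)
  d-d-1 → f (borrow)
  a-6-1 → 3
  6-4 → 2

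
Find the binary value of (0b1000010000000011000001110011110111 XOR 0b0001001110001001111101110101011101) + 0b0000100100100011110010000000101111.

0b1010000010101110101110000111011001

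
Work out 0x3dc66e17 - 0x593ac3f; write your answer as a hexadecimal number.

Subtract column by column in base 16:
  7-f → 8 (borrow)
  1-3-1 → d (borrow)
  e-c-1 → 1
  6-a → c (borrow)
  6-3-1 → 2
  c-9 → 3
  d-5 → 8
  3-0 → 3

0x3832c1d8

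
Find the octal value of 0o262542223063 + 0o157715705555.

0o442460130640

Add column by column in base 8, right to left:
  3+5 = 0 carry 1
  6+5+1 = 4 carry 1
  0+5+1 = 6
  3+5 = 0 carry 1
  2+0+1 = 3
  2+7 = 1 carry 1
  2+5+1 = 0 carry 1
  4+1+1 = 6
  5+7 = 4 carry 1
  2+7+1 = 2 carry 1
  6+5+1 = 4 carry 1
  2+1+1 = 4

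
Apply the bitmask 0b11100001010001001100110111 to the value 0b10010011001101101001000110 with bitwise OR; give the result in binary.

0b11110011011101101101110111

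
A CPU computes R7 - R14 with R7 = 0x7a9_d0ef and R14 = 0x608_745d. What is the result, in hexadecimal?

Subtract column by column in base 16:
  f-d → 2
  e-5 → 9
  0-4 → c (borrow)
  d-7-1 → 5
  9-8 → 1
  a-0 → a
  7-6 → 1

0x1a15c92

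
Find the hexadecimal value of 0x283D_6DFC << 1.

0x507ADBF8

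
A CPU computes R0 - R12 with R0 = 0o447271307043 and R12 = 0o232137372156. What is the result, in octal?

0o215131714665

Subtract column by column in base 8:
  3-6 → 5 (borrow)
  4-5-1 → 6 (borrow)
  0-1-1 → 6 (borrow)
  7-2-1 → 4
  0-7 → 1 (borrow)
  3-3-1 → 7 (borrow)
  1-7-1 → 1 (borrow)
  7-3-1 → 3
  2-1 → 1
  7-2 → 5
  4-3 → 1
  4-2 → 2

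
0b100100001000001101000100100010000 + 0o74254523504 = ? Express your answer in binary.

0b1100000011101110010011000001010100

0o74254523504 = 0b111100010101100101010011101000100 in binary.
Add column by column in base 2, right to left:
  0+0 = 0
  0+0 = 0
  0+1 = 1
  0+0 = 0
  1+0 = 1
  0+0 = 0
  0+1 = 1
  0+0 = 0
  1+1 = 0 carry 1
  0+1+1 = 0 carry 1
  0+1+1 = 0 carry 1
  1+0+1 = 0 carry 1
  0+0+1 = 1
  0+1 = 1
  0+0 = 0
  1+1 = 0 carry 1
  0+0+1 = 1
  1+1 = 0 carry 1
  1+0+1 = 0 carry 1
  0+0+1 = 1
  0+1 = 1
  0+1 = 1
  0+0 = 0
  0+1 = 1
  1+0 = 1
  0+1 = 1
  0+0 = 0
  0+0 = 0
  0+0 = 0
  1+1 = 0 carry 1
  0+1+1 = 0 carry 1
  0+1+1 = 0 carry 1
  1+1+1 = 1 carry 1
  final carry 1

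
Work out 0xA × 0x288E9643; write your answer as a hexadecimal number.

0x19591DE9E

Multiply each base-16 digit by 10, carrying:
  3×10 = 30 → write E carry 1
  4×10+1 = 41 → write 9 carry 2
  6×10+2 = 62 → write E carry 3
  9×10+3 = 93 → write D carry 5
  E×10+5 = 145 → write 1 carry 9
  8×10+9 = 89 → write 9 carry 5
  8×10+5 = 85 → write 5 carry 5
  2×10+5 = 25 → write 9 carry 1
  remaining carry: 1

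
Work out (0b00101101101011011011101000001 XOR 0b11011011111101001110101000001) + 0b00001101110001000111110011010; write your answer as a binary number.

First 0b00101101101011011011101000001 XOR 0b11011011111101001110101000001 = 0b11110110010110010101000000000.
Add column by column in base 2, right to left:
  0+0 = 0
  0+1 = 1
  0+0 = 0
  0+1 = 1
  0+1 = 1
  0+0 = 0
  0+0 = 0
  0+1 = 1
  0+1 = 1
  1+1 = 0 carry 1
  0+1+1 = 0 carry 1
  1+1+1 = 1 carry 1
  0+0+1 = 1
  1+0 = 1
  0+0 = 0
  0+1 = 1
  1+0 = 1
  1+0 = 1
  0+0 = 0
  1+1 = 0 carry 1
  0+1+1 = 0 carry 1
  0+1+1 = 0 carry 1
  1+0+1 = 0 carry 1
  1+1+1 = 1 carry 1
  0+1+1 = 0 carry 1
  1+0+1 = 0 carry 1
  1+0+1 = 0 carry 1
  1+0+1 = 0 carry 1
  1+0+1 = 0 carry 1
  final carry 1

0b100000100000111011100110011010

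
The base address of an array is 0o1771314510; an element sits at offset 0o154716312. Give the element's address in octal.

0o2146233022

Add column by column in base 8, right to left:
  0+2 = 2
  1+1 = 2
  5+3 = 0 carry 1
  4+6+1 = 3 carry 1
  1+1+1 = 3
  3+7 = 2 carry 1
  1+4+1 = 6
  7+5 = 4 carry 1
  7+1+1 = 1 carry 1
  1+0+1 = 2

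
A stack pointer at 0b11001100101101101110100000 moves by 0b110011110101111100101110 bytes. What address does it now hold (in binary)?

Add column by column in base 2, right to left:
  0+0 = 0
  0+1 = 1
  0+1 = 1
  0+1 = 1
  0+0 = 0
  1+1 = 0 carry 1
  0+0+1 = 1
  1+0 = 1
  1+1 = 0 carry 1
  1+1+1 = 1 carry 1
  0+1+1 = 0 carry 1
  1+1+1 = 1 carry 1
  1+1+1 = 1 carry 1
  0+0+1 = 1
  1+1 = 0 carry 1
  1+0+1 = 0 carry 1
  0+1+1 = 0 carry 1
  1+1+1 = 1 carry 1
  0+1+1 = 0 carry 1
  0+1+1 = 0 carry 1
  1+0+1 = 0 carry 1
  1+0+1 = 0 carry 1
  0+1+1 = 0 carry 1
  0+1+1 = 0 carry 1
  1+0+1 = 0 carry 1
  1+0+1 = 0 carry 1
  final carry 1

0b100000000100011101011001110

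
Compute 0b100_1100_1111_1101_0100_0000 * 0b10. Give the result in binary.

0b100110011111101010000000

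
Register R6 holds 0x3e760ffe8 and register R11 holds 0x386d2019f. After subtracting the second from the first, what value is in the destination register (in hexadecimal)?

0x608efe49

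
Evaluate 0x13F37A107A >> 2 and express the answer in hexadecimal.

2 bits is not a whole number of base-16 digits; in binary: 1001111110011011110100001000001111010 >> 2 = 10011111100110111101000010000011110.

0x4FCDE841E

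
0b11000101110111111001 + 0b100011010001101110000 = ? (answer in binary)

0b111100000000101101001

Add column by column in base 2, right to left:
  1+0 = 1
  0+0 = 0
  0+0 = 0
  1+0 = 1
  1+1 = 0 carry 1
  1+1+1 = 1 carry 1
  1+1+1 = 1 carry 1
  1+0+1 = 0 carry 1
  1+1+1 = 1 carry 1
  0+1+1 = 0 carry 1
  1+0+1 = 0 carry 1
  1+0+1 = 0 carry 1
  1+0+1 = 0 carry 1
  0+1+1 = 0 carry 1
  1+0+1 = 0 carry 1
  0+1+1 = 0 carry 1
  0+1+1 = 0 carry 1
  0+0+1 = 1
  1+0 = 1
  1+0 = 1
  0+1 = 1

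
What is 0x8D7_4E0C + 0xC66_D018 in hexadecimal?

0x153E1E24

Add column by column in base 16, right to left:
  C+8 = 4 carry 1
  0+1+1 = 2
  E+0 = E
  4+D = 1 carry 1
  7+6+1 = E
  D+6 = 3 carry 1
  8+C+1 = 5 carry 1
  final carry 1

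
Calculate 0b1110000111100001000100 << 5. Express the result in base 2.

0b111000011110000100010000000

Left shift by 5: append 5 zero bits.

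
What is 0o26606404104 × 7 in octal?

Multiply each base-8 digit by 7, carrying:
  4×7 = 28 → write 4 carry 3
  0×7+3 = 3 → write 3
  1×7 = 7 → write 7
  4×7 = 28 → write 4 carry 3
  0×7+3 = 3 → write 3
  4×7 = 28 → write 4 carry 3
  6×7+3 = 45 → write 5 carry 5
  0×7+5 = 5 → write 5
  6×7 = 42 → write 2 carry 5
  6×7+5 = 47 → write 7 carry 5
  2×7+5 = 19 → write 3 carry 2
  remaining carry: 2

0o237255434734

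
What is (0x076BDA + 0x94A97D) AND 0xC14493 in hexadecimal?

0x800413

Add column by column in base 16, right to left:
  A+D = 7 carry 1
  D+7+1 = 5 carry 1
  B+9+1 = 5 carry 1
  6+A+1 = 1 carry 1
  7+4+1 = C
  0+9 = 9
Sum = 0x9C1557; now AND with 0xC14493:
  9&C=8, C&1=0, 1&4=0, 5&4=4, 5&9=1, 7&3=3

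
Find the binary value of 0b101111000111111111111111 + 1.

0b101111001000000000000000

The trailing 15 digits are 1 (max in base 2), so adding 1 cascades: they roll to 0 and the next digit up increments.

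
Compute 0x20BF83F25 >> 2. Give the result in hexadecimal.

0x82FE0FC9

2 bits is not a whole number of base-16 digits; in binary: 1000001011111110000011111100100101 >> 2 = 10000010111111100000111111001001.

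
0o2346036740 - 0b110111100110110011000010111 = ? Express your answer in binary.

0b1100101001001101011111001001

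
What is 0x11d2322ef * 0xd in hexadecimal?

0xe7ac8c623

Multiply each base-16 digit by 13, carrying:
  f×13 = 195 → write 3 carry 12
  e×13+12 = 194 → write 2 carry 12
  2×13+12 = 38 → write 6 carry 2
  2×13+2 = 28 → write c carry 1
  3×13+1 = 40 → write 8 carry 2
  2×13+2 = 28 → write c carry 1
  d×13+1 = 170 → write a carry 10
  1×13+10 = 23 → write 7 carry 1
  1×13+1 = 14 → write e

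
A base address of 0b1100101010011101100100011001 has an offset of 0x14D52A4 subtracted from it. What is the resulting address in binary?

0x14D52A4 = 0b1010011010101001010100100 in binary.
Subtract column by column in base 2:
  1-0 → 1
  0-0 → 0
  0-1 → 1 (borrow)
  1-0-1 → 0
  1-0 → 1
  0-1 → 1 (borrow)
  0-0-1 → 1 (borrow)
  0-1-1 → 0 (borrow)
  1-0-1 → 0
  0-1 → 1 (borrow)
  0-0-1 → 1 (borrow)
  1-0-1 → 0
  1-1 → 0
  0-0 → 0
  1-1 → 0
  1-0 → 1
  1-1 → 0
  0-0 → 0
  0-1 → 1 (borrow)
  1-1-1 → 1 (borrow)
  0-0-1 → 1 (borrow)
  1-0-1 → 0
  0-1 → 1 (borrow)
  1-0-1 → 0
  0-1 → 1 (borrow)
  0-0-1 → 1 (borrow)
  1-0-1 → 0
  1-0 → 1

0b1011010111001000011001110101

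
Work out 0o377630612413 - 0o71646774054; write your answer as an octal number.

0o305761616337

Subtract column by column in base 8:
  3-4 → 7 (borrow)
  1-5-1 → 3 (borrow)
  4-0-1 → 3
  2-4 → 6 (borrow)
  1-7-1 → 1 (borrow)
  6-7-1 → 6 (borrow)
  0-6-1 → 1 (borrow)
  3-4-1 → 6 (borrow)
  6-6-1 → 7 (borrow)
  7-1-1 → 5
  7-7 → 0
  3-0 → 3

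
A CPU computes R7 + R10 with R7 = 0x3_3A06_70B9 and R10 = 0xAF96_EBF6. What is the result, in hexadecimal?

0x3E99D5CAF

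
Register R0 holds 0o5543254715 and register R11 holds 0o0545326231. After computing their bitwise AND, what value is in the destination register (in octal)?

AND each oct digit independently (no carries):
  5&0=0, 5&5=5, 4&4=4, 3&5=1, 2&3=2, 5&2=0, 4&6=4, 7&2=2, 1&3=1, 5&1=1

0o0541204211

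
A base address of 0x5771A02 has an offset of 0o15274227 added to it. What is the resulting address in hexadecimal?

0x5AC9299

0o15274227 = 0x357897 in hexadecimal.
Add column by column in base 16, right to left:
  2+7 = 9
  0+9 = 9
  A+8 = 2 carry 1
  1+7+1 = 9
  7+5 = C
  7+3 = A
  5+0 = 5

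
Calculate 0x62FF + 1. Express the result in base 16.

0x6300

The trailing 2 digits are F (max in base 16), so adding 1 cascades: they roll to 0 and the next digit up increments.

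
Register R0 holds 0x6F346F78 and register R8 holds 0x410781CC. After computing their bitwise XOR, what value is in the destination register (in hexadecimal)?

XOR each hex digit independently (no carries):
  6^4=2, F^1=E, 3^0=3, 4^7=3, 6^8=E, F^1=E, 7^C=B, 8^C=4

0x2E33EEB4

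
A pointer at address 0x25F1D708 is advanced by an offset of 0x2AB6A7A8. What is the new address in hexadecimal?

0x50A87EB0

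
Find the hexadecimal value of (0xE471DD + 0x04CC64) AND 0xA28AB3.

Add column by column in base 16, right to left:
  D+4 = 1 carry 1
  D+6+1 = 4 carry 1
  1+C+1 = E
  7+C = 3 carry 1
  4+4+1 = 9
  E+0 = E
Sum = 0xE93E41; now AND with 0xA28AB3:
  E&A=A, 9&2=0, 3&8=0, E&A=A, 4&B=0, 1&3=1

0xA00A01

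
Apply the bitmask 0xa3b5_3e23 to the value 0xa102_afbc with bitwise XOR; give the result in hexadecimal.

0x02b7919f

XOR each hex digit independently (no carries):
  a^a=0, 1^3=2, 0^b=b, 2^5=7, a^3=9, f^e=1, b^2=9, c^3=f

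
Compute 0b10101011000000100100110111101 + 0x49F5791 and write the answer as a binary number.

0x49F5791 = 0b100100111110101011110010001 in binary.
Add column by column in base 2, right to left:
  1+1 = 0 carry 1
  0+0+1 = 1
  1+0 = 1
  1+0 = 1
  1+1 = 0 carry 1
  1+0+1 = 0 carry 1
  0+0+1 = 1
  1+1 = 0 carry 1
  1+1+1 = 1 carry 1
  0+1+1 = 0 carry 1
  0+1+1 = 0 carry 1
  1+0+1 = 0 carry 1
  0+1+1 = 0 carry 1
  0+0+1 = 1
  1+1 = 0 carry 1
  0+0+1 = 1
  0+1 = 1
  0+1 = 1
  0+1 = 1
  0+1 = 1
  0+1 = 1
  1+0 = 1
  1+0 = 1
  0+1 = 1
  1+0 = 1
  0+0 = 0
  1+1 = 0 carry 1
  0+0+1 = 1
  1+0 = 1

0b11001111111111010000101001110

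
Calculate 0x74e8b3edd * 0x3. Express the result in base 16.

Multiply each base-16 digit by 3, carrying:
  d×3 = 39 → write 7 carry 2
  d×3+2 = 41 → write 9 carry 2
  e×3+2 = 44 → write c carry 2
  3×3+2 = 11 → write b
  b×3 = 33 → write 1 carry 2
  8×3+2 = 26 → write a carry 1
  e×3+1 = 43 → write b carry 2
  4×3+2 = 14 → write e
  7×3 = 21 → write 5 carry 1
  remaining carry: 1

0x15eba1bc97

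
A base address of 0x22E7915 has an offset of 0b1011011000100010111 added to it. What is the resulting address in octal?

0x22E7915 = 0o213474425 in octal.
0b1011011000100010111 = 0o1330427 in octal.
Add column by column in base 8, right to left:
  5+7 = 4 carry 1
  2+2+1 = 5
  4+4 = 0 carry 1
  4+0+1 = 5
  7+3 = 2 carry 1
  4+3+1 = 0 carry 1
  3+1+1 = 5
  1+0 = 1
  2+0 = 2

0o215025054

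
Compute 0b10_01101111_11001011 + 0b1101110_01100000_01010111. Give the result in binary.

0b11100001101000000100010

Add column by column in base 2, right to left:
  1+1 = 0 carry 1
  1+1+1 = 1 carry 1
  0+1+1 = 0 carry 1
  1+0+1 = 0 carry 1
  0+1+1 = 0 carry 1
  0+0+1 = 1
  1+1 = 0 carry 1
  1+0+1 = 0 carry 1
  1+0+1 = 0 carry 1
  1+0+1 = 0 carry 1
  1+0+1 = 0 carry 1
  1+0+1 = 0 carry 1
  0+0+1 = 1
  1+1 = 0 carry 1
  1+1+1 = 1 carry 1
  0+0+1 = 1
  0+0 = 0
  1+1 = 0 carry 1
  0+1+1 = 0 carry 1
  0+1+1 = 0 carry 1
  0+0+1 = 1
  0+1 = 1
  0+1 = 1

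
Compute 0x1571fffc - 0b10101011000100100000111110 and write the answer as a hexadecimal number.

0b10101011000100100000111110 = 0x2ac483e in hexadecimal.
Subtract column by column in base 16:
  c-e → e (borrow)
  f-3-1 → b
  f-8 → 7
  f-4 → b
  1-c → 5 (borrow)
  7-a-1 → c (borrow)
  5-2-1 → 2
  1-0 → 1

0x12c5b7be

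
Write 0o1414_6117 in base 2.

Each octal digit is 3 bits: 1=001 4=100 1=001 4=100 6=110 1=001 1=001 7=111.

0b1100001100110001001111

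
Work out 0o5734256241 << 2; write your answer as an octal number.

2 bits is not a whole number of base-8 digits; in binary: 101111011100010101110010100001 << 2 = 10111101110001010111001010000100.

0o27561271204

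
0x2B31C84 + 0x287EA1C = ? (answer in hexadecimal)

0x53B06A0

Add column by column in base 16, right to left:
  4+C = 0 carry 1
  8+1+1 = A
  C+A = 6 carry 1
  1+E+1 = 0 carry 1
  3+7+1 = B
  B+8 = 3 carry 1
  2+2+1 = 5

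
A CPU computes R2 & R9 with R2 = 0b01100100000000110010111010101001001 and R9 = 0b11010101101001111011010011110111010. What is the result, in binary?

0b01000100000000110010010010100001000

AND bit by bit (1 only where both bits are 1):
  01100100000000110010111010101001001
& 11010101101001111011010011110111010
= 01000100000000110010010010100001000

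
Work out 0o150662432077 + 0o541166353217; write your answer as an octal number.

Add column by column in base 8, right to left:
  7+7 = 6 carry 1
  7+1+1 = 1 carry 1
  0+2+1 = 3
  2+3 = 5
  3+5 = 0 carry 1
  4+3+1 = 0 carry 1
  2+6+1 = 1 carry 1
  6+6+1 = 5 carry 1
  6+1+1 = 0 carry 1
  0+1+1 = 2
  5+4 = 1 carry 1
  1+5+1 = 7

0o712051005316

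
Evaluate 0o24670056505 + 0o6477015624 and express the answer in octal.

0o33367074331

Add column by column in base 8, right to left:
  5+4 = 1 carry 1
  0+2+1 = 3
  5+6 = 3 carry 1
  6+5+1 = 4 carry 1
  5+1+1 = 7
  0+0 = 0
  0+7 = 7
  7+7 = 6 carry 1
  6+4+1 = 3 carry 1
  4+6+1 = 3 carry 1
  2+0+1 = 3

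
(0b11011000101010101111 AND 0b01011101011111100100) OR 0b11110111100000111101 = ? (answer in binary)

0b11111111101010111101

0b11011000101010101111 AND 0b01011101011111100100 = 0b01011000001010100100.
Then OR with 0b11110111100000111101.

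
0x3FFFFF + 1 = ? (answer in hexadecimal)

The trailing 5 digits are F (max in base 16), so adding 1 cascades: they roll to 0 and the next digit up increments.

0x400000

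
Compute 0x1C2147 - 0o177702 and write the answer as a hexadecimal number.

0x1B2185

0o177702 = 0xFFC2 in hexadecimal.
Subtract column by column in base 16:
  7-2 → 5
  4-C → 8 (borrow)
  1-F-1 → 1 (borrow)
  2-F-1 → 2 (borrow)
  C-0-1 → B
  1-0 → 1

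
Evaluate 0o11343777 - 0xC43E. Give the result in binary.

0o11343777 = 0b1001011100011111111111 in binary.
0xC43E = 0b1100010000111110 in binary.
Subtract column by column in base 2:
  1-0 → 1
  1-1 → 0
  1-1 → 0
  1-1 → 0
  1-1 → 0
  1-1 → 0
  1-0 → 1
  1-0 → 1
  1-0 → 1
  1-0 → 1
  1-1 → 0
  0-0 → 0
  0-0 → 0
  0-0 → 0
  1-1 → 0
  1-1 → 0
  1-0 → 1
  0-0 → 0
  1-0 → 1
  0-0 → 0
  0-0 → 0
  1-0 → 1

0b1001010000001111000001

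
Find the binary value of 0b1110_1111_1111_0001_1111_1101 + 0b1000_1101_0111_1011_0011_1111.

Add column by column in base 2, right to left:
  1+1 = 0 carry 1
  0+1+1 = 0 carry 1
  1+1+1 = 1 carry 1
  1+1+1 = 1 carry 1
  1+1+1 = 1 carry 1
  1+1+1 = 1 carry 1
  1+0+1 = 0 carry 1
  1+0+1 = 0 carry 1
  1+1+1 = 1 carry 1
  0+1+1 = 0 carry 1
  0+0+1 = 1
  0+1 = 1
  1+1 = 0 carry 1
  1+1+1 = 1 carry 1
  1+1+1 = 1 carry 1
  1+0+1 = 0 carry 1
  1+1+1 = 1 carry 1
  1+0+1 = 0 carry 1
  1+1+1 = 1 carry 1
  1+1+1 = 1 carry 1
  0+0+1 = 1
  1+0 = 1
  1+0 = 1
  1+1 = 0 carry 1
  final carry 1

0b1011111010110110100111100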